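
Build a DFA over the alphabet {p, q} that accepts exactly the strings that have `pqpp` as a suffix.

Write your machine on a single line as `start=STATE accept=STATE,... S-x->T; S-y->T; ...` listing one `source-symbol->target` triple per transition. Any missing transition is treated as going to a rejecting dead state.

start=A; accept=E; A-p->B; A-q->A; B-p->B; B-q->C; C-p->D; C-q->A; D-p->E; D-q->C; E-p->B; E-q->C

Remember how much of `pqpp` the current input suffix matches. State A means no match yet; B means the last symbol is `p`; C means the last 2 symbols are `pq`; D means the last 3 symbols are `pqp`; E means the last 4 symbols are `pqpp`. Only E accepts. On a mismatch, fall back to the longest proper suffix that is still a prefix of `pqpp`.
       p  q 
>  A   B  A 
   B   B  C 
   C   D  A 
   D   E  C 
 * E   B  C 
(> = start, * = accepting)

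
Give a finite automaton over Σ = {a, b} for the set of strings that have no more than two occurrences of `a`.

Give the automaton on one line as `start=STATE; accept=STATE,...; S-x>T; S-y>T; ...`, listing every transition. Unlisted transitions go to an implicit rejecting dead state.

start=q0; accept=q0,q1,q2; q0-a>q1; q0-b>q0; q1-a>q2; q1-b>q1; q2-a>q3; q2-b>q2; q3-a>q3; q3-b>q3

Only the number of `a`s matters, and only up to 3. Make a chain q0 → q1 → q2 → q3 advanced by each `a` (with q3 absorbing); every other symbol self-loops. The accepting set is {q0, q1, q2}.
A 4-state machine:
        a   b  
>* q0   q1  q0 
 * q1   q2  q1 
 * q2   q3  q2 
   q3   q3  q3 
(> = start, * = accepting)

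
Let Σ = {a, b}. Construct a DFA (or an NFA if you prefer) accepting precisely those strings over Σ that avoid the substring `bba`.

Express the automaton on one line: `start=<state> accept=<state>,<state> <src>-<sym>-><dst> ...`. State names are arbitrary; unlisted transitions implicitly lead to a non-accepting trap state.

start=s0 accept=s0,s1,s2 s0-a->s0 s0-b->s1 s1-a->s0 s1-b->s2 s2-a->s3 s2-b->s2 s3-a->s3 s3-b->s3

This is the complement of 'contains `bba`'. Use the same substring-matching states — s0 through s3 holding how much of `bba` has just been matched — but flip the accepting set: everything except the trap s3 accepts.
        a   b  
>* s0   s0  s1 
 * s1   s0  s2 
 * s2   s3  s2 
   s3   s3  s3 
(> = start, * = accepting)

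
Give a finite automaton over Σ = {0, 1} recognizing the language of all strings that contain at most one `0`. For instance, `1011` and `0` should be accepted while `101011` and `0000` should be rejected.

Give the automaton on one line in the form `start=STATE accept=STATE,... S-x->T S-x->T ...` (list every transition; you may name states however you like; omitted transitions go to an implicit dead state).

Only the number of `0`s matters, and only up to 2. Make a chain A → B → C advanced by each `0` (with C absorbing); every other symbol self-loops. The accepting set is {A, B}.
3 states suffice.
       0  1 
>* A   B  A 
 * B   C  B 
   C   C  C 
(> = start, * = accepting)

start=A accept=A,B A-0->B A-1->A B-0->C B-1->B C-0->C C-1->C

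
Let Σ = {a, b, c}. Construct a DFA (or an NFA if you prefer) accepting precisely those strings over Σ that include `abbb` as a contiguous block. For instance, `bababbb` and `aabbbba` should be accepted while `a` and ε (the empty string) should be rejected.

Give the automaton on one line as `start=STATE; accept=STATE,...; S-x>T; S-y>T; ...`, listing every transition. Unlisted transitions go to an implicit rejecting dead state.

start=S0; accept=S4; S0-a>S1; S0-b>S0; S0-c>S0; S1-a>S1; S1-b>S2; S1-c>S0; S2-a>S1; S2-b>S3; S2-c>S0; S3-a>S1; S3-b>S4; S3-c>S0; S4-a>S4; S4-b>S4; S4-c>S4

Track how much of `abbb` has been matched so far: state S0 is no progress, S4 is the absorbing accept state reached once `abbb` has occurred. Intermediate states record partial matches; on a mismatch, fall back to the longest reusable overlap.
With 5 states:
        a   b   c  
>  S0   S1  S0  S0 
   S1   S1  S2  S0 
   S2   S1  S3  S0 
   S3   S1  S4  S0 
 * S4   S4  S4  S4 
(> = start, * = accepting)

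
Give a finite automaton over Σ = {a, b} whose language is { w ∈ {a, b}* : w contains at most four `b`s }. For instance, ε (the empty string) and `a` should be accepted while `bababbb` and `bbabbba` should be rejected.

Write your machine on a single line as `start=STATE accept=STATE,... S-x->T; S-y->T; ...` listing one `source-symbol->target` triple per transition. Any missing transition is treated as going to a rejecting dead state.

Only the number of `b`s matters, and only up to 5. Make a chain s0 → s1 → s2 → s3 → s4 → s5 advanced by each `b` (with s5 absorbing); every other symbol self-loops. The accepting set is {s0, s1, s2, s3, s4}.
        a   b  
>* s0   s0  s1 
 * s1   s1  s2 
 * s2   s2  s3 
 * s3   s3  s4 
 * s4   s4  s5 
   s5   s5  s5 
(> = start, * = accepting)

start=s0; accept=s0,s1,s2,s3,s4; s0-a->s0; s0-b->s1; s1-a->s1; s1-b->s2; s2-a->s2; s2-b->s3; s3-a->s3; s3-b->s4; s4-a->s4; s4-b->s5; s5-a->s5; s5-b->s5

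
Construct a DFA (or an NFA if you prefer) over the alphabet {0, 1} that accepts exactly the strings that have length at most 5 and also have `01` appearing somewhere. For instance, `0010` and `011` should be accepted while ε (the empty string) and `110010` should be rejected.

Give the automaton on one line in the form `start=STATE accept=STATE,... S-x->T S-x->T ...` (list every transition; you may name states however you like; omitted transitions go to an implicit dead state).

start=q0 accept=q4,q7,q10,q12 q0-0->q1 q0-1->q2 q1-0->q3 q1-1->q4 q2-0->q3 q2-1->q5 q3-0->q6 q3-1->q7 q4-0->q7 q4-1->q7 q5-0->q6 q5-1->q8 q6-0->q9 q6-1->q10 q7-0->q10 q7-1->q10 q8-0->q9 q8-1->q11 q9-0->q11 q9-1->q12 q10-0->q12 q10-1->q12 q11-0->q11 q11-1->q11 q12-0->q11 q12-1->q11

Build one automaton per condition and run them in lockstep. The first has 7 states tracking the input length, saturating at 6; the second has 3 states tracking whether and how much of `01` has been seen. A product state is a pair (one from each), accepting exactly when both do. After merging equivalent states the machine shrinks.
A 13-state machine:
          0    1  
>  q0     q1   q2 
   q1     q3   q4 
   q2     q3   q5 
   q3     q6   q7 
 * q4     q7   q7 
   q5     q6   q8 
   q6     q9  q10 
 * q7    q10  q10 
   q8     q9  q11 
   q9    q11  q12 
 * q10   q12  q12 
   q11   q11  q11 
 * q12   q11  q11 
(> = start, * = accepting)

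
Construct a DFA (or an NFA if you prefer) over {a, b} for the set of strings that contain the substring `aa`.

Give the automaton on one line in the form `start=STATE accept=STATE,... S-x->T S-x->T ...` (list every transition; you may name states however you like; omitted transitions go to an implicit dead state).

Track how much of `aa` has been matched so far: state q0 is no progress, q2 is the absorbing accept state reached once `aa` has occurred. Intermediate states record partial matches; on a mismatch, fall back to the longest reusable overlap.
A 3-state machine:
        a   b  
>  q0   q1  q0 
   q1   q2  q0 
 * q2   q2  q2 
(> = start, * = accepting)

start=q0 accept=q2 q0-a->q1 q0-b->q0 q1-a->q2 q1-b->q0 q2-a->q2 q2-b->q2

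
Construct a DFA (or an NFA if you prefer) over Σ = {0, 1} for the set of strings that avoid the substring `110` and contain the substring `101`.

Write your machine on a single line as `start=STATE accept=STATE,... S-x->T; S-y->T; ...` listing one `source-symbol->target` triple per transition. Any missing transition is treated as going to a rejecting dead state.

start=q0; accept=q4,q6,q7; q0-0->q0; q0-1->q1; q1-0->q2; q1-1->q3; q2-0->q0; q2-1->q4; q3-0->q5; q3-1->q3; q4-0->q6; q4-1->q7; q5-0->q8; q5-1->q9; q6-0->q6; q6-1->q4; q7-0->q9; q7-1->q7; q8-0->q8; q8-1->q10; q9-0->q9; q9-1->q9; q10-0->q5; q10-1->q10

Build one automaton per condition and run them in lockstep. The first has 4 states tracking partial matches of the forbidden pattern `110`; the second has 4 states tracking whether and how much of `101` has been seen. A product state is a pair (one from each), accepting exactly when both do.
With 11 states:
          0    1  
>  q0     q0   q1 
   q1     q2   q3 
   q2     q0   q4 
   q3     q5   q3 
 * q4     q6   q7 
   q5     q8   q9 
 * q6     q6   q4 
 * q7     q9   q7 
   q8     q8  q10 
   q9     q9   q9 
   q10    q5  q10 
(> = start, * = accepting)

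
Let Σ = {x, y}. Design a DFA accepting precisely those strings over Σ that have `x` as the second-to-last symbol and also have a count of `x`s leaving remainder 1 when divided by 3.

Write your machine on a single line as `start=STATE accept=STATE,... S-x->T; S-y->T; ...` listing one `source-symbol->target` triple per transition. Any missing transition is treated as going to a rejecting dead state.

start=A; accept=E,L; A-x->B; A-y->C; B-x->D; B-y->E; C-x->F; C-y->G; D-x->H; D-y->I; E-x->J; E-y->K; F-x->D; F-y->E; G-x->F; G-y->G; H-x->L; H-y->M; I-x->N; I-y->O; J-x->H; J-y->I; K-x->J; K-y->K; L-x->D; L-y->E; M-x->F; M-y->G; N-x->L; N-y->M; O-x->N; O-y->O

Handle the two conditions separately and then intersect. One (7 states) tracks the last 2 symbols read; the other (3 states) tracks the count of `x`s modulo 3. Each combined state is a pair, one component from each; accept when both components accept.
A 15-state machine:
       x  y 
>  A   B  C 
   B   D  E 
   C   F  G 
   D   H  I 
 * E   J  K 
   F   D  E 
   G   F  G 
   H   L  M 
   I   N  O 
   J   H  I 
   K   J  K 
 * L   D  E 
   M   F  G 
   N   L  M 
   O   N  O 
(> = start, * = accepting)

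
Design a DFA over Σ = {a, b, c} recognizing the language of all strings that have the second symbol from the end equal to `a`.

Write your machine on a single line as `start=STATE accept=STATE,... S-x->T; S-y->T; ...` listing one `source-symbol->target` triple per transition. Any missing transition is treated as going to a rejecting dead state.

start=s0; accept=s4,s5,s6; s0-a->s1; s0-b->s2; s0-c->s3; s1-a->s4; s1-b->s5; s1-c->s6; s2-a->s7; s2-b->s8; s2-c->s9; s3-a->s10; s3-b->s11; s3-c->s12; s4-a->s4; s4-b->s5; s4-c->s6; s5-a->s7; s5-b->s8; s5-c->s9; s6-a->s10; s6-b->s11; s6-c->s12; s7-a->s4; s7-b->s5; s7-c->s6; s8-a->s7; s8-b->s8; s8-c->s9; s9-a->s10; s9-b->s11; s9-c->s12; s10-a->s4; s10-b->s5; s10-c->s6; s11-a->s7; s11-b->s8; s11-c->s9; s12-a->s10; s12-b->s11; s12-c->s12

Because acceptance depends on a position counted from the end, the machine has to buffer the most recent 2 symbols. Make each state the string of the last up-to-2 symbols read; on input `x` shift the window left and append `x`. Accept when the buffered window has length 2 and begins with `a`.
          a    b    c  
>  s0     s1   s2   s3 
   s1     s4   s5   s6 
   s2     s7   s8   s9 
   s3    s10  s11  s12 
 * s4     s4   s5   s6 
 * s5     s7   s8   s9 
 * s6    s10  s11  s12 
   s7     s4   s5   s6 
   s8     s7   s8   s9 
   s9    s10  s11  s12 
   s10    s4   s5   s6 
   s11    s7   s8   s9 
   s12   s10  s11  s12 
(> = start, * = accepting)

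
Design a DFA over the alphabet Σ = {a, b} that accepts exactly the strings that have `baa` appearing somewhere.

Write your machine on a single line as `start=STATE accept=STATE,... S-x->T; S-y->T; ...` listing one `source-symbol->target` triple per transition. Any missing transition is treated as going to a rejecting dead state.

States s0..s2 record the length of the longest prefix of `baa` that matches the current input suffix. Reaching s3 means `baa` has been seen, and we stay there forever. Accept from s3.
        a   b  
>  s0   s0  s1 
   s1   s2  s1 
   s2   s3  s1 
 * s3   s3  s3 
(> = start, * = accepting)

start=s0; accept=s3; s0-a->s0; s0-b->s1; s1-a->s2; s1-b->s1; s2-a->s3; s2-b->s1; s3-a->s3; s3-b->s3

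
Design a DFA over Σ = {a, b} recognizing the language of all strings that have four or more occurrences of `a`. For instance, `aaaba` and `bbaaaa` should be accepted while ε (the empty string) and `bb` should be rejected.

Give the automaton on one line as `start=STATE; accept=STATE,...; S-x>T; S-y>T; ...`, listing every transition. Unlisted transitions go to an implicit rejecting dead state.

start=S0; accept=S4,S5; S0-a>S1; S0-b>S0; S1-a>S2; S1-b>S1; S2-a>S3; S2-b>S2; S3-a>S4; S3-b>S3; S4-a>S5; S4-b>S4; S5-a>S5; S5-b>S5

Count `a`s, saturating at 5: states S0 through S4 mean 0 through 4 `a`s seen; S5 means more than 4. Each `a` increments (capped at S5); other symbols loop. Accept from {S4, S5}.
With 6 states:
        a   b  
>  S0   S1  S0 
   S1   S2  S1 
   S2   S3  S2 
   S3   S4  S3 
 * S4   S5  S4 
 * S5   S5  S5 
(> = start, * = accepting)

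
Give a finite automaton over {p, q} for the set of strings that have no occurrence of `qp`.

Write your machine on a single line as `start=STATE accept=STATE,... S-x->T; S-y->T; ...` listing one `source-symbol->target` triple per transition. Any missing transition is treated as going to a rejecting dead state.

start=S0; accept=S0,S1; S0-p->S0; S0-q->S1; S1-p->S2; S1-q->S1; S2-p->S2; S2-q->S2

Track partial matches of the forbidden pattern `qp`. State S2 is a dead state reached once `qp` has occurred; every other state accepts. S0 means no part of `qp` is currently matched.
With 3 states:
        p   q  
>* S0   S0  S1 
 * S1   S2  S1 
   S2   S2  S2 
(> = start, * = accepting)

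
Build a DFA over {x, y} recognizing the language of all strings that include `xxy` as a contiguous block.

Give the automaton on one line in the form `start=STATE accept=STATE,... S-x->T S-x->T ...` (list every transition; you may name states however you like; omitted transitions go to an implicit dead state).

start=S0 accept=S3 S0-x->S1 S0-y->S0 S1-x->S2 S1-y->S0 S2-x->S2 S2-y->S3 S3-x->S3 S3-y->S3

States S0..S2 record the length of the longest prefix of `xxy` that matches the current input suffix. Reaching S3 means `xxy` has been seen, and we stay there forever. Accept from S3.
4 states suffice.
        x   y  
>  S0   S1  S0 
   S1   S2  S0 
   S2   S2  S3 
 * S3   S3  S3 
(> = start, * = accepting)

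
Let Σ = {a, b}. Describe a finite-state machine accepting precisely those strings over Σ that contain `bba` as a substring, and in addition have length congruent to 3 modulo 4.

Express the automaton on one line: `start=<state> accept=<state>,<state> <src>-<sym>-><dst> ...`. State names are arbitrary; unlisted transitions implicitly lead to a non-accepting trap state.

Handle the two conditions separately and then intersect. The first has 4 states tracking whether and how much of `bba` has been seen; the second has 4 states tracking the input length modulo 4. A product state is a pair (one from each), accepting exactly when both do.
With 16 states:
          a    b  
>  s0     s1   s2 
   s1     s3   s4 
   s2     s3   s5 
   s3     s6   s7 
   s4     s6   s8 
   s5     s9   s8 
   s6     s0  s10 
   s7     s0  s11 
   s8    s12  s11 
 * s9    s12  s12 
   s10    s1  s13 
   s11   s14  s13 
   s12   s14  s14 
   s13   s15   s5 
   s14   s15  s15 
   s15    s9   s9 
(> = start, * = accepting)

start=s0 accept=s9 s0-a->s1 s0-b->s2 s1-a->s3 s1-b->s4 s2-a->s3 s2-b->s5 s3-a->s6 s3-b->s7 s4-a->s6 s4-b->s8 s5-a->s9 s5-b->s8 s6-a->s0 s6-b->s10 s7-a->s0 s7-b->s11 s8-a->s12 s8-b->s11 s9-a->s12 s9-b->s12 s10-a->s1 s10-b->s13 s11-a->s14 s11-b->s13 s12-a->s14 s12-b->s14 s13-a->s15 s13-b->s5 s14-a->s15 s14-b->s15 s15-a->s9 s15-b->s9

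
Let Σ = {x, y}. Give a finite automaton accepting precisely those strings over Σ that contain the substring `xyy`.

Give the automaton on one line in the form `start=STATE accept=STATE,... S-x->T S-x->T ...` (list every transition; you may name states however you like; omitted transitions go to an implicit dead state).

start=q0 accept=q3 q0-x->q1 q0-y->q0 q1-x->q1 q1-y->q2 q2-x->q1 q2-y->q3 q3-x->q3 q3-y->q3

States q0..q2 record the length of the longest prefix of `xyy` that matches the current input suffix. Reaching q3 means `xyy` has been seen, and we stay there forever. Accept from q3.
4 states suffice.
        x   y  
>  q0   q1  q0 
   q1   q1  q2 
   q2   q1  q3 
 * q3   q3  q3 
(> = start, * = accepting)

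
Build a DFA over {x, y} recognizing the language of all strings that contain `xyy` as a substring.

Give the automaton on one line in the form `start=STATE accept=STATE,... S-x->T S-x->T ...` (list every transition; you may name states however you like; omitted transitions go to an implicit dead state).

Track how much of `xyy` has been matched so far: state q0 is no progress, q3 is the absorbing accept state reached once `xyy` has occurred. Intermediate states record partial matches; on a mismatch, fall back to the longest reusable overlap.
        x   y  
>  q0   q1  q0 
   q1   q1  q2 
   q2   q1  q3 
 * q3   q3  q3 
(> = start, * = accepting)

start=q0 accept=q3 q0-x->q1 q0-y->q0 q1-x->q1 q1-y->q2 q2-x->q1 q2-y->q3 q3-x->q3 q3-y->q3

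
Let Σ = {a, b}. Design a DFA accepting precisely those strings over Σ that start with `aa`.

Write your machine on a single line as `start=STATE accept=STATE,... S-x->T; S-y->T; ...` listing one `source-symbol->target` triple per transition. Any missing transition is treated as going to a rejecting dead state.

start=q0; accept=q2; q0-a->q1; q0-b->q3; q1-a->q2; q1-b->q3; q2-a->q2; q2-b->q2; q3-a->q3; q3-b->q3

Walk along `aa` while the input agrees: from q0 take `a` to q1, and so on. Any deviation drops to the rejecting sink q3. Once q2 is reached the prefix is confirmed and every continuation is accepted.
A 4-state machine:
        a   b  
>  q0   q1  q3 
   q1   q2  q3 
 * q2   q2  q2 
   q3   q3  q3 
(> = start, * = accepting)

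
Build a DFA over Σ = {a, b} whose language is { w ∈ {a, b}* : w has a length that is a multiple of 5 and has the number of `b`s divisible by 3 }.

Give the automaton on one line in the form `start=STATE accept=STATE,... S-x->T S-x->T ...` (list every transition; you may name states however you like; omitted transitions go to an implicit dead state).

start=s0 accept=s0 s0-a->s1 s0-b->s2 s1-a->s3 s1-b->s4 s2-a->s4 s2-b->s5 s3-a->s6 s3-b->s7 s4-a->s7 s4-b->s8 s5-a->s8 s5-b->s6 s6-a->s9 s6-b->s10 s7-a->s10 s7-b->s11 s8-a->s11 s8-b->s9 s9-a->s0 s9-b->s12 s10-a->s12 s10-b->s13 s11-a->s13 s11-b->s0 s12-a->s2 s12-b->s14 s13-a->s14 s13-b->s1 s14-a->s5 s14-b->s3

Handle the two conditions separately and then intersect. The first has 5 states tracking the input length modulo 5; the second has 3 states tracking the count of `b`s modulo 3. A product state is a pair (one from each), accepting exactly when both do.
A 15-state machine:
          a    b  
>* s0     s1   s2 
   s1     s3   s4 
   s2     s4   s5 
   s3     s6   s7 
   s4     s7   s8 
   s5     s8   s6 
   s6     s9  s10 
   s7    s10  s11 
   s8    s11   s9 
   s9     s0  s12 
   s10   s12  s13 
   s11   s13   s0 
   s12    s2  s14 
   s13   s14   s1 
   s14    s5   s3 
(> = start, * = accepting)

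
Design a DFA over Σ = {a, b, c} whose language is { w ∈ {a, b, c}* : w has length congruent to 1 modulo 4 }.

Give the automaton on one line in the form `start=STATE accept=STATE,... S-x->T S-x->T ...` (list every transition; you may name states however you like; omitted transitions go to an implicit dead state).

start=q0 accept=q1 q0-a->q1 q0-b->q1 q0-c->q1 q1-a->q2 q1-b->q2 q1-c->q2 q2-a->q3 q2-b->q3 q2-c->q3 q3-a->q0 q3-b->q0 q3-c->q0

Count input length modulo 4: every symbol advances one step around the cycle q0 → q1 → q2 → q3 → q0. Accept at q1.
        a   b   c  
>  q0   q1  q1  q1 
 * q1   q2  q2  q2 
   q2   q3  q3  q3 
   q3   q0  q0  q0 
(> = start, * = accepting)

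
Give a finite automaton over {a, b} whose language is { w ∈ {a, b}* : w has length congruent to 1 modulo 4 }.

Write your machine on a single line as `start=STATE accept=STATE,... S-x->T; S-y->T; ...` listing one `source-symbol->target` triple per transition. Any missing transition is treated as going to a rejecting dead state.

start=S0; accept=S1; S0-a->S1; S0-b->S1; S1-a->S2; S1-b->S2; S2-a->S3; S2-b->S3; S3-a->S0; S3-b->S0

Only the length mod 4 matters, so use a 4-cycle: from any state, every input symbol moves to the next state, wrapping S3 back to S0. Mark S1 accepting.
4 states suffice.
        a   b  
>  S0   S1  S1 
 * S1   S2  S2 
   S2   S3  S3 
   S3   S0  S0 
(> = start, * = accepting)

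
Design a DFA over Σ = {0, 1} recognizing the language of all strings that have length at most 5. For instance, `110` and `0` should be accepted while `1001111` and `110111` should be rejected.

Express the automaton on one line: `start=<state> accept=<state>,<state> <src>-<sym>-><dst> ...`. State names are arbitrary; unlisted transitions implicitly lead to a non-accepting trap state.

Count input length up to 6: every symbol moves from s0 toward s6, which means 'more than 5' and absorbs. Accept from {s0, s1, s2, s3, s4, s5}.
7 states suffice.
        0   1  
>* s0   s1  s1 
 * s1   s2  s2 
 * s2   s3  s3 
 * s3   s4  s4 
 * s4   s5  s5 
 * s5   s6  s6 
   s6   s6  s6 
(> = start, * = accepting)

start=s0 accept=s0,s1,s2,s3,s4,s5 s0-0->s1 s0-1->s1 s1-0->s2 s1-1->s2 s2-0->s3 s2-1->s3 s3-0->s4 s3-1->s4 s4-0->s5 s4-1->s5 s5-0->s6 s5-1->s6 s6-0->s6 s6-1->s6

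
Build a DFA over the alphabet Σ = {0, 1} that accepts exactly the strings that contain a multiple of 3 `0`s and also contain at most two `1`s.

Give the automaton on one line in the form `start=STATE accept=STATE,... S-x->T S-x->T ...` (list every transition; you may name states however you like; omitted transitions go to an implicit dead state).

start=q0 accept=q0,q2,q5 q0-0->q1 q0-1->q2 q1-0->q3 q1-1->q4 q2-0->q4 q2-1->q5 q3-0->q0 q3-1->q6 q4-0->q6 q4-1->q7 q5-0->q7 q5-1->q8 q6-0->q2 q6-1->q9 q7-0->q9 q7-1->q8 q8-0->q8 q8-1->q8 q9-0->q5 q9-1->q8

Handle the two conditions separately and then intersect. The first has 3 states tracking the count of `0`s modulo 3; the second has 4 states tracking the count of `1`s, saturating at 3. A product state is a pair (one from each), accepting exactly when both do. Minimizing collapses redundant product states.
10 states suffice.
        0   1  
>* q0   q1  q2 
   q1   q3  q4 
 * q2   q4  q5 
   q3   q0  q6 
   q4   q6  q7 
 * q5   q7  q8 
   q6   q2  q9 
   q7   q9  q8 
   q8   q8  q8 
   q9   q5  q8 
(> = start, * = accepting)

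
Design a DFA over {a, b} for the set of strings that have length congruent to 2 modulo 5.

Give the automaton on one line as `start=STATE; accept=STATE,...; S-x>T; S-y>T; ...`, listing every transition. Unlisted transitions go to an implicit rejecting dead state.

start=S0; accept=S2; S0-a>S1; S0-b>S1; S1-a>S2; S1-b>S2; S2-a>S3; S2-b>S3; S3-a>S4; S3-b>S4; S4-a>S0; S4-b>S0

Only the length mod 5 matters, so use a 5-cycle: from any state, every input symbol moves to the next state, wrapping S4 back to S0. Mark S2 accepting.
A 5-state machine:
        a   b  
>  S0   S1  S1 
   S1   S2  S2 
 * S2   S3  S3 
   S3   S4  S4 
   S4   S0  S0 
(> = start, * = accepting)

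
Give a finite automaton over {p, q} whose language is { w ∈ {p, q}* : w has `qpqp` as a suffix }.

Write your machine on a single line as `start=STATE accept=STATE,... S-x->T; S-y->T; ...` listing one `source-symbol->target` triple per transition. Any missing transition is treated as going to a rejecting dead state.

Let each state record the length of the longest suffix of the input read so far that is also a prefix of `qpqp`. B means the last symbol is `q`; C means the last 2 symbols are `qp`; D means the last 3 symbols are `qpq`; E means the last 4 symbols are `qpqp`. Accept only at E, where the string currently ends in `qpqp`.
       p  q 
>  A   A  B 
   B   C  B 
   C   A  D 
   D   E  B 
 * E   A  D 
(> = start, * = accepting)

start=A; accept=E; A-p->A; A-q->B; B-p->C; B-q->B; C-p->A; C-q->D; D-p->E; D-q->B; E-p->A; E-q->D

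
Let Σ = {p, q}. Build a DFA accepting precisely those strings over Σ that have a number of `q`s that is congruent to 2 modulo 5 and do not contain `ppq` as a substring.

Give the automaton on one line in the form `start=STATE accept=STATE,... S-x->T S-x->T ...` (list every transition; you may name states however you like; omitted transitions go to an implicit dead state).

start=A accept=F,I,L A-p->B A-q->C B-p->D B-q->C C-p->E C-q->F D-p->D D-q->G E-p->H E-q->F F-p->I F-q->J G-p->G G-q->K H-p->H H-q->K I-p->L I-q->J J-p->M J-q->N K-p->K K-q->O L-p->L L-q->O M-p->P M-q->N N-p->Q N-q->A O-p->O O-q->R P-p->P P-q->R Q-p->S Q-q->A R-p->R R-q->T S-p->S S-q->T T-p->T T-q->G

Build one automaton per condition and run them in lockstep. The first has 5 states tracking the count of `q`s modulo 5; the second has 4 states tracking partial matches of the forbidden pattern `ppq`. A product state is a pair (one from each), accepting exactly when both do.
20 states suffice.
       p  q 
>  A   B  C 
   B   D  C 
   C   E  F 
   D   D  G 
   E   H  F 
 * F   I  J 
   G   G  K 
   H   H  K 
 * I   L  J 
   J   M  N 
   K   K  O 
 * L   L  O 
   M   P  N 
   N   Q  A 
   O   O  R 
   P   P  R 
   Q   S  A 
   R   R  T 
   S   S  T 
   T   T  G 
(> = start, * = accepting)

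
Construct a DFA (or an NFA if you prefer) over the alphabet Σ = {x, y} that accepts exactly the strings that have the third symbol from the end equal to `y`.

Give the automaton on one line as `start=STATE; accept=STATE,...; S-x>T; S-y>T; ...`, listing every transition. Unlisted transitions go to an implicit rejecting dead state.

A DFA must remember the last 3 symbols (since which symbol is third-to-last isn't known until the input ends). Use one state per possible window of the last ≤3 symbols; accept from those whose window starts with `y`.
With 15 states:
       x  y 
>  A   B  C 
   B   D  E 
   C   F  G 
   D   H  I 
   E   J  K 
   F   L  M 
   G   N  O 
   H   H  I 
   I   J  K 
   J   L  M 
   K   N  O 
 * L   H  I 
 * M   J  K 
 * N   L  M 
 * O   N  O 
(> = start, * = accepting)

start=A; accept=L,M,N,O; A-x>B; A-y>C; B-x>D; B-y>E; C-x>F; C-y>G; D-x>H; D-y>I; E-x>J; E-y>K; F-x>L; F-y>M; G-x>N; G-y>O; H-x>H; H-y>I; I-x>J; I-y>K; J-x>L; J-y>M; K-x>N; K-y>O; L-x>H; L-y>I; M-x>J; M-y>K; N-x>L; N-y>M; O-x>N; O-y>O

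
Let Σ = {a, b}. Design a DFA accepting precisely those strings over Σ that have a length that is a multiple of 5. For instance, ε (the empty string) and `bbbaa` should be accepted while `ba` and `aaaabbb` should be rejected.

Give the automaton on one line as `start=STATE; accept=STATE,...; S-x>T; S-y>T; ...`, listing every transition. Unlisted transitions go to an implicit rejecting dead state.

start=q0; accept=q0; q0-a>q1; q0-b>q1; q1-a>q2; q1-b>q2; q2-a>q3; q2-b>q3; q3-a>q4; q3-b>q4; q4-a>q0; q4-b>q0

Only the length mod 5 matters, so use a 5-cycle: from any state, every input symbol moves to the next state, wrapping q4 back to q0. Mark q0 accepting.
5 states suffice.
        a   b  
>* q0   q1  q1 
   q1   q2  q2 
   q2   q3  q3 
   q3   q4  q4 
   q4   q0  q0 
(> = start, * = accepting)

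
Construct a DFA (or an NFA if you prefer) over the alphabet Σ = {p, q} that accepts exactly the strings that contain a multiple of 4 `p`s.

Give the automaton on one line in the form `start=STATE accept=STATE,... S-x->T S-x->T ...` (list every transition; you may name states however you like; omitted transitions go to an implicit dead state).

Keep the running count of `p`s modulo 4: each `p` advances along the cycle A → B → C → D → A while other symbols loop. Accept at A.
       p  q 
>* A   B  A 
   B   C  B 
   C   D  C 
   D   A  D 
(> = start, * = accepting)

start=A accept=A A-p->B A-q->A B-p->C B-q->B C-p->D C-q->C D-p->A D-q->D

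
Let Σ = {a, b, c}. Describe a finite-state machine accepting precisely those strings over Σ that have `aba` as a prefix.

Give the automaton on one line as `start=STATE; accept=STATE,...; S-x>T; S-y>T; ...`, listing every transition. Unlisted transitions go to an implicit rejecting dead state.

Walk along `aba` while the input agrees: from s0 take `a` to s1, and so on. Any deviation drops to the rejecting sink s4. Once s3 is reached the prefix is confirmed and every continuation is accepted.
A 5-state machine:
        a   b   c  
>  s0   s1  s4  s4 
   s1   s4  s2  s4 
   s2   s3  s4  s4 
 * s3   s3  s3  s3 
   s4   s4  s4  s4 
(> = start, * = accepting)

start=s0; accept=s3; s0-a>s1; s0-b>s4; s0-c>s4; s1-a>s4; s1-b>s2; s1-c>s4; s2-a>s3; s2-b>s4; s2-c>s4; s3-a>s3; s3-b>s3; s3-c>s3; s4-a>s4; s4-b>s4; s4-c>s4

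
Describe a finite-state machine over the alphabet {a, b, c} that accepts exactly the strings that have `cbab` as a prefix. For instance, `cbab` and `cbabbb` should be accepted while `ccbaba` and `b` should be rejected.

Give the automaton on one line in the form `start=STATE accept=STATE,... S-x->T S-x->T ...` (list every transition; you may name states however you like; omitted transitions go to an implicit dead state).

start=q0 accept=q4 q0-a->q5 q0-b->q5 q0-c->q1 q1-a->q5 q1-b->q2 q1-c->q5 q2-a->q3 q2-b->q5 q2-c->q5 q3-a->q5 q3-b->q4 q3-c->q5 q4-a->q4 q4-b->q4 q4-c->q4 q5-a->q5 q5-b->q5 q5-c->q5

Check the first 4 symbols one by one: q0 through q3 record how many have matched `cbab` so far; any wrong symbol goes to the dead state q5. After all 4 match we enter the accepting sink q4.
With 6 states:
        a   b   c  
>  q0   q5  q5  q1 
   q1   q5  q2  q5 
   q2   q3  q5  q5 
   q3   q5  q4  q5 
 * q4   q4  q4  q4 
   q5   q5  q5  q5 
(> = start, * = accepting)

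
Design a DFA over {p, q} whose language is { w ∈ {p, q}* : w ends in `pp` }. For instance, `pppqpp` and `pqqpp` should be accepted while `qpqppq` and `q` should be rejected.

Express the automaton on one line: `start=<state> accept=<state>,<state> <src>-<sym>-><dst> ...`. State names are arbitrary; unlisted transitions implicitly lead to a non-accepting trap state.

Remember how much of `pp` the current input suffix matches. State s0 means no match yet; s1 means the last symbol is `p`; s2 means the last 2 symbols are `pp`. Only s2 accepts. On a mismatch, fall back to the longest proper suffix that is still a prefix of `pp`.
A 3-state machine:
        p   q  
>  s0   s1  s0 
   s1   s2  s0 
 * s2   s2  s0 
(> = start, * = accepting)

start=s0 accept=s2 s0-p->s1 s0-q->s0 s1-p->s2 s1-q->s0 s2-p->s2 s2-q->s0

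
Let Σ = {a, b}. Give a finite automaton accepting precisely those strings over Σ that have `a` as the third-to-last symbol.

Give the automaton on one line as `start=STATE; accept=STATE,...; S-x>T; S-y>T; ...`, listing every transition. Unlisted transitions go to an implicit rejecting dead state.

Because acceptance depends on a position counted from the end, the machine has to buffer the most recent 3 symbols. Make each state the string of the last up-to-3 symbols read; on input `x` shift the window left and append `x`. Accept when the buffered window has length 3 and begins with `a`.
A 15-state machine:
          a    b  
>  s0     s1   s2 
   s1     s3   s4 
   s2     s5   s6 
   s3     s7   s8 
   s4     s9  s10 
   s5    s11  s12 
   s6    s13  s14 
 * s7     s7   s8 
 * s8     s9  s10 
 * s9    s11  s12 
 * s10   s13  s14 
   s11    s7   s8 
   s12    s9  s10 
   s13   s11  s12 
   s14   s13  s14 
(> = start, * = accepting)

start=s0; accept=s7,s8,s9,s10; s0-a>s1; s0-b>s2; s1-a>s3; s1-b>s4; s2-a>s5; s2-b>s6; s3-a>s7; s3-b>s8; s4-a>s9; s4-b>s10; s5-a>s11; s5-b>s12; s6-a>s13; s6-b>s14; s7-a>s7; s7-b>s8; s8-a>s9; s8-b>s10; s9-a>s11; s9-b>s12; s10-a>s13; s10-b>s14; s11-a>s7; s11-b>s8; s12-a>s9; s12-b>s10; s13-a>s11; s13-b>s12; s14-a>s13; s14-b>s14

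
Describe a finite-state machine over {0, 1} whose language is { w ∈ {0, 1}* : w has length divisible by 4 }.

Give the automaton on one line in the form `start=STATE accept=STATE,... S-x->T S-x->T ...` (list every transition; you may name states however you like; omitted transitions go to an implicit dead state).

start=A accept=A A-0->B A-1->B B-0->C B-1->C C-0->D C-1->D D-0->A D-1->A

Count input length modulo 4: every symbol advances one step around the cycle A → B → C → D → A. Accept at A.
A 4-state machine:
       0  1 
>* A   B  B 
   B   C  C 
   C   D  D 
   D   A  A 
(> = start, * = accepting)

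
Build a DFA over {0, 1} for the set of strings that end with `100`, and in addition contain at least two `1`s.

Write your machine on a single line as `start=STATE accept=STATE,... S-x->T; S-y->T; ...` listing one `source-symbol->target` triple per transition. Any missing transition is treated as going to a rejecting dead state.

start=s0; accept=s4; s0-0->s0; s0-1->s1; s1-0->s1; s1-1->s2; s2-0->s3; s2-1->s2; s3-0->s4; s3-1->s2; s4-0->s1; s4-1->s2

Handle the two conditions separately and then intersect. One (4 states) tracks how much of the suffix `100` has currently been matched; the other (4 states) tracks the count of `1`s, saturating at 3. Each combined state is a pair, one component from each; accept when both components accept. Minimizing collapses redundant product states.
With 5 states:
        0   1  
>  s0   s0  s1 
   s1   s1  s2 
   s2   s3  s2 
   s3   s4  s2 
 * s4   s1  s2 
(> = start, * = accepting)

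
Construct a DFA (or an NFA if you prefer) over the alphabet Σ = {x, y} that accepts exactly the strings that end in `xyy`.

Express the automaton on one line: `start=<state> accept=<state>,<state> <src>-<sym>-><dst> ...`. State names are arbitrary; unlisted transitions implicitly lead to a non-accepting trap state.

start=q0 accept=q3 q0-x->q1 q0-y->q0 q1-x->q1 q1-y->q2 q2-x->q1 q2-y->q3 q3-x->q1 q3-y->q0

Let each state record the length of the longest suffix of the input read so far that is also a prefix of `xyy`. q1 means the last symbol is `x`; q2 means the last 2 symbols are `xy`; q3 means the last 3 symbols are `xyy`. Accept only at q3, where the string currently ends in `xyy`.
4 states suffice.
        x   y  
>  q0   q1  q0 
   q1   q1  q2 
   q2   q1  q3 
 * q3   q1  q0 
(> = start, * = accepting)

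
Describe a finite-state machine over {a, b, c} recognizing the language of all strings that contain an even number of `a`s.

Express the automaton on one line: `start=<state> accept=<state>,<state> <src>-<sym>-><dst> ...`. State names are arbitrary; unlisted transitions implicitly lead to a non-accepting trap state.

start=q0 accept=q0 q0-a->q1 q0-b->q0 q0-c->q0 q1-a->q0 q1-b->q1 q1-c->q1

The only thing that matters is how many `a`s have appeared, reduced mod 2. Use one state per residue: q0 for 0, …, q1 for 1. Reading `a` moves to the next residue; anything else stays put. q0 is accepting.
With 2 states:
        a   b   c  
>* q0   q1  q0  q0 
   q1   q0  q1  q1 
(> = start, * = accepting)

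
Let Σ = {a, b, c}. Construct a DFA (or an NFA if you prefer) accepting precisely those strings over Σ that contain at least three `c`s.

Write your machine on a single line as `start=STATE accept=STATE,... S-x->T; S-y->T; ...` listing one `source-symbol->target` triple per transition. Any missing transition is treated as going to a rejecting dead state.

start=S0; accept=S3,S4; S0-a->S0; S0-b->S0; S0-c->S1; S1-a->S1; S1-b->S1; S1-c->S2; S2-a->S2; S2-b->S2; S2-c->S3; S3-a->S3; S3-b->S3; S3-c->S4; S4-a->S4; S4-b->S4; S4-c->S4

Count `c`s, saturating at 4: states S0 through S3 mean 0 through 3 `c`s seen; S4 means more than 3. Each `c` increments (capped at S4); other symbols loop. Accept from {S3, S4}.
A 5-state machine:
        a   b   c  
>  S0   S0  S0  S1 
   S1   S1  S1  S2 
   S2   S2  S2  S3 
 * S3   S3  S3  S4 
 * S4   S4  S4  S4 
(> = start, * = accepting)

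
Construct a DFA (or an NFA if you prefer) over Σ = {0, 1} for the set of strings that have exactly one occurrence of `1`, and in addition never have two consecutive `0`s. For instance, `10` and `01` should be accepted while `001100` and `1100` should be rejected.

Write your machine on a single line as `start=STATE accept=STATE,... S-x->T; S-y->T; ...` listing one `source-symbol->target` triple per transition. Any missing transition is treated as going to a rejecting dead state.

Build one automaton per condition and run them in lockstep. One (3 states) tracks the count of `1`s, saturating at 2; the other (3 states) tracks partial matches of the forbidden pattern `00`. Each combined state is a pair, one component from each; accept when both components accept.
9 states suffice.
        0   1  
>  s0   s1  s2 
   s1   s3  s2 
 * s2   s4  s5 
   s3   s3  s6 
 * s4   s6  s5 
   s5   s7  s5 
   s6   s6  s8 
   s7   s8  s5 
   s8   s8  s8 
(> = start, * = accepting)

start=s0; accept=s2,s4; s0-0->s1; s0-1->s2; s1-0->s3; s1-1->s2; s2-0->s4; s2-1->s5; s3-0->s3; s3-1->s6; s4-0->s6; s4-1->s5; s5-0->s7; s5-1->s5; s6-0->s6; s6-1->s8; s7-0->s8; s7-1->s5; s8-0->s8; s8-1->s8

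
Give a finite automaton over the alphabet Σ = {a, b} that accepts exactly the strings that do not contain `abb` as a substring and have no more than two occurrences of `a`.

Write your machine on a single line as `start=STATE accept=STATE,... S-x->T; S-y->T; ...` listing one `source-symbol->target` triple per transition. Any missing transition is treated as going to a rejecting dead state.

Build one automaton per condition and run them in lockstep. One (4 states) tracks partial matches of the forbidden pattern `abb`; the other (4 states) tracks the count of `a`s, saturating at 3. Each combined state is a pair, one component from each; accept when both components accept.
        a   b  
>* S0   S1  S0 
 * S1   S2  S3 
 * S2   S4  S5 
 * S3   S2  S6 
   S4   S4  S7 
 * S5   S4  S8 
   S6   S8  S6 
   S7   S4  S9 
   S8   S9  S8 
   S9   S9  S9 
(> = start, * = accepting)

start=S0; accept=S0,S1,S2,S3,S5; S0-a->S1; S0-b->S0; S1-a->S2; S1-b->S3; S2-a->S4; S2-b->S5; S3-a->S2; S3-b->S6; S4-a->S4; S4-b->S7; S5-a->S4; S5-b->S8; S6-a->S8; S6-b->S6; S7-a->S4; S7-b->S9; S8-a->S9; S8-b->S8; S9-a->S9; S9-b->S9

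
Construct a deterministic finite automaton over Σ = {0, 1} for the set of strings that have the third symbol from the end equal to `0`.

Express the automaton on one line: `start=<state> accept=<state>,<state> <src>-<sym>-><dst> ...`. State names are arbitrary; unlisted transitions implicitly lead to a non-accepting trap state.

start=s0 accept=s7,s8,s9,s10 s0-0->s1 s0-1->s2 s1-0->s3 s1-1->s4 s2-0->s5 s2-1->s6 s3-0->s7 s3-1->s8 s4-0->s9 s4-1->s10 s5-0->s11 s5-1->s12 s6-0->s13 s6-1->s14 s7-0->s7 s7-1->s8 s8-0->s9 s8-1->s10 s9-0->s11 s9-1->s12 s10-0->s13 s10-1->s14 s11-0->s7 s11-1->s8 s12-0->s9 s12-1->s10 s13-0->s11 s13-1->s12 s14-0->s13 s14-1->s14

A DFA must remember the last 3 symbols (since which symbol is third-to-last isn't known until the input ends). Use one state per possible window of the last ≤3 symbols; accept from those whose window starts with `0`.
15 states suffice.
          0    1  
>  s0     s1   s2 
   s1     s3   s4 
   s2     s5   s6 
   s3     s7   s8 
   s4     s9  s10 
   s5    s11  s12 
   s6    s13  s14 
 * s7     s7   s8 
 * s8     s9  s10 
 * s9    s11  s12 
 * s10   s13  s14 
   s11    s7   s8 
   s12    s9  s10 
   s13   s11  s12 
   s14   s13  s14 
(> = start, * = accepting)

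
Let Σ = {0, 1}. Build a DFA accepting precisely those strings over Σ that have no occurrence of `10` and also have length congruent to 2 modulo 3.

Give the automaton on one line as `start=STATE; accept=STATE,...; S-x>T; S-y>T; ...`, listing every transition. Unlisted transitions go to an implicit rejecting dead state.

start=q0; accept=q3,q4; q0-0>q1; q0-1>q2; q1-0>q3; q1-1>q4; q2-0>q5; q2-1>q4; q3-0>q0; q3-1>q6; q4-0>q7; q4-1>q6; q5-0>q7; q5-1>q7; q6-0>q8; q6-1>q2; q7-0>q8; q7-1>q8; q8-0>q5; q8-1>q5

Handle the two conditions separately and then intersect. One (3 states) tracks partial matches of the forbidden pattern `10`; the other (3 states) tracks the input length modulo 3. Each combined state is a pair, one component from each; accept when both components accept.
With 9 states:
        0   1  
>  q0   q1  q2 
   q1   q3  q4 
   q2   q5  q4 
 * q3   q0  q6 
 * q4   q7  q6 
   q5   q7  q7 
   q6   q8  q2 
   q7   q8  q8 
   q8   q5  q5 
(> = start, * = accepting)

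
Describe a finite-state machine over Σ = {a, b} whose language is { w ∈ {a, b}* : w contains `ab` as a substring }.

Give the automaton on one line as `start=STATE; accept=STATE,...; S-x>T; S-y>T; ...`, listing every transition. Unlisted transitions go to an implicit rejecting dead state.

States q0..q1 record the length of the longest prefix of `ab` that matches the current input suffix. Reaching q2 means `ab` has been seen, and we stay there forever. Accept from q2.
3 states suffice.
        a   b  
>  q0   q1  q0 
   q1   q1  q2 
 * q2   q2  q2 
(> = start, * = accepting)

start=q0; accept=q2; q0-a>q1; q0-b>q0; q1-a>q1; q1-b>q2; q2-a>q2; q2-b>q2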